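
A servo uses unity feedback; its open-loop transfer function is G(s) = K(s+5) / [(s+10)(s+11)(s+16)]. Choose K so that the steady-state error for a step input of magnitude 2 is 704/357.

5

The open loop has no poles at the origin → type 0 system.
K_p = lim_{s→0} G(s) = K·5 / (10·11·16) = (1/352)·K.
e_ss = 2/(1 + K_p) = 704/357 ⇒ 1 + (1/352)·K = 357/352 ⇒ K = 5.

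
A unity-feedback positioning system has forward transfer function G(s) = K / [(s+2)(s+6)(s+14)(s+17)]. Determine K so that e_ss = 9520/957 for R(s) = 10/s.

15

The open loop has no poles at the origin → type 0 system.
K_p = lim_{s→0} G(s) = K / (2·6·14·17) = (1/2856)·K.
e_ss = 10/(1 + K_p) = 9520/957 ⇒ 1 + (1/2856)·K = 957/952 ⇒ K = 15.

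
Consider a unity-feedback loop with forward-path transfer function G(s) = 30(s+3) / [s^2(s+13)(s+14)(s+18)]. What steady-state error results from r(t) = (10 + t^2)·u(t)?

Two free integrators in G(s): this is a type 2 system. By superposition:
  • 10: tracked with zero error.
  • t^2: e_ss = 2/K_a with K_a=5/182 → 72.8.
Total e_ss = 72.8.

72.8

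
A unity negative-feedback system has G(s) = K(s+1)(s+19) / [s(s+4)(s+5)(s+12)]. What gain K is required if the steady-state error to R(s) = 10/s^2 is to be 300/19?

8

The open loop has one pole at the origin → type 1 system.
K_v = lim_{s→0} s·G(s) = K·1·19 / (4·5·12) = (19/240)·K.
e_ss = 10/K_v = 300/19 ⇒ K_v = 19/30 ⇒ K = (19/30)/(19/240) = 8.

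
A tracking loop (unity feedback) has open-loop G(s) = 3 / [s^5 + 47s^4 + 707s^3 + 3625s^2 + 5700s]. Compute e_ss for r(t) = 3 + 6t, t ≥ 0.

11400

Lowest-order denominator term is 5700s, so the open loop has 1 pole at the origin → type 1 system. Taking each input component in turn:
  • 3: tracked with zero error.
  • 6t: e_ss = 6/K_v with K_v=1/1900 → 11400.
Total e_ss = 11400.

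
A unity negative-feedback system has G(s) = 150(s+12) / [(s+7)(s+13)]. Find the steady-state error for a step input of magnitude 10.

910/1891

The open loop has no poles at the origin → type 0 system.
K_p = lim_{s→0} G(s) = 150·12 / (7·13) = 1800/91.
e_ss = 10/(1 + K_p) = 10/(1891/91) = 910/1891.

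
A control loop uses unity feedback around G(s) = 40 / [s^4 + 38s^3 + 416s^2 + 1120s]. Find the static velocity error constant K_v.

1/28

The denominator has no term below 1120s — 1 pole at s=0, type 1.
K_v = lim_{s→0} s·G(s) = 40 / 1120 = 1/28.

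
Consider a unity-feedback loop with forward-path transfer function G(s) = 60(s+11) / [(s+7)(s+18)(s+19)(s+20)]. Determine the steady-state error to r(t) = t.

infinity

The open loop has no poles at the origin → type 0 system.
For a type-0 system K_v = 0, so e_ss to a ramp input is unbounded.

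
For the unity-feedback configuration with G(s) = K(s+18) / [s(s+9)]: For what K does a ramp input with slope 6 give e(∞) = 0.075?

One free integrator in G(s): this is a type 1 system.
K_v = lim_{s→0} s·G(s) = K·18 / (9) = 2·K.
e_ss = 6/K_v = 0.075 ⇒ K_v = 80 ⇒ K = 80/2 = 40.

40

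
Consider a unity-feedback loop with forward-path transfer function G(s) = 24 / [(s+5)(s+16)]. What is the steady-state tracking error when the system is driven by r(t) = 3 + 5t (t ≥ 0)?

infinity

No free integrators in G(s): this is a type 0 system. By superposition:
  • 3: e_ss = 3/(1+K_p) with K_p=0.3 → 30/13.
  • 5t: a type-0 system cannot track it, e_ss → ∞.
The unbounded component dominates.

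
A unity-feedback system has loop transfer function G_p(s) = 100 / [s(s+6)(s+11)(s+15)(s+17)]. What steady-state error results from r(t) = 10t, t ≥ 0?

1683

G_p(s) has one factor of s in the denominator, so the system is type 1.
K_v = lim_{s→0} s·G_p(s) = 100 / (6·11·15·17) = 10/1683.
e_ss = 10/K_v = 10/(10/1683) = 1683.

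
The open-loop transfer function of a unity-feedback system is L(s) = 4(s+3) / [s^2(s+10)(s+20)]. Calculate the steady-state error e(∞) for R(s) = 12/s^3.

Two free integrators in L(s): this is a type 2 system.
K_a = lim_{s→0} s^2·L(s) = 4·3 / (10·20) = 0.06.
r(t) = 6t^2 gives R(s) = 12/s^3.
e_ss = 12/K_a = 12/0.06 = 200.

200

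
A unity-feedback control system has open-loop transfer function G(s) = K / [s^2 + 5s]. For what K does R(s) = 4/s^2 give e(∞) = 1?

Factoring s from the denominator leaves a polynomial with constant term 5, so the system is type 1.
K_v = lim_{s→0} s·G(s) = K / 5 = 0.2·K.
e_ss = 4/K_v = 1 ⇒ K_v = 4 ⇒ K = 4/0.2 = 20.

20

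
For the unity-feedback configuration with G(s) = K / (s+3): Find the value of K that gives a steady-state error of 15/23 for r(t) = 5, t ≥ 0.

No free integrators in G(s): this is a type 0 system.
K_p = lim_{s→0} G(s) = K / (3) = (1/3)·K.
e_ss = 5/(1 + K_p) = 15/23 ⇒ 1 + (1/3)·K = 23/3 ⇒ K = 20.

20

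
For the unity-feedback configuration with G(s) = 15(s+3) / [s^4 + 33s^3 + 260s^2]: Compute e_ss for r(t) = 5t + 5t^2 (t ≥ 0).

520/9

The denominator has no term below 260s^2 — 2 poles at s=0, type 2. Taking each input component in turn:
  • 5t: tracked with zero error.
  • 5t^2: e_ss = 10/K_a with K_a=9/52 → 520/9.
Total e_ss = 520/9.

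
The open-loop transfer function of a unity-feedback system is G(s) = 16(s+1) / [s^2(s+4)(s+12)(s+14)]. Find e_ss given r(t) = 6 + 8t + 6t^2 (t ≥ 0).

504

The open loop has two poles at the origin → type 2 system. Treating each term separately:
  • 6: tracked with zero error.
  • 8t: tracked with zero error.
  • 6t^2: e_ss = 12/K_a with K_a=1/42 → 504.
Total e_ss = 504.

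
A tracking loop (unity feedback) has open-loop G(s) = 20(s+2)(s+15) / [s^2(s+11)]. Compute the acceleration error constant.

600/11

The open loop has two poles at the origin → type 2 system.
K_a = lim_{s→0} s^2·G(s) = 20·2·15 / (11) = 600/11.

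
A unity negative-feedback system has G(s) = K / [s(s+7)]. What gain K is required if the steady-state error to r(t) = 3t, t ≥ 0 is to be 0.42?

50

The open loop has one pole at the origin → type 1 system.
K_v = lim_{s→0} s·G(s) = K / (7) = (1/7)·K.
e_ss = 3/K_v = 0.42 ⇒ K_v = 50/7 ⇒ K = (50/7)/(1/7) = 50.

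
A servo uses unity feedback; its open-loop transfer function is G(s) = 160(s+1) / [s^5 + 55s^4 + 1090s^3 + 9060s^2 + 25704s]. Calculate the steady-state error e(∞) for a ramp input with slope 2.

Factoring s from the denominator leaves a polynomial with constant term 25704, so the system is type 1.
K_v = lim_{s→0} s·G(s) = 160·1 / 25704 = 20/3213.
e_ss = 2/K_v = 2/(20/3213) = 321.3.

321.3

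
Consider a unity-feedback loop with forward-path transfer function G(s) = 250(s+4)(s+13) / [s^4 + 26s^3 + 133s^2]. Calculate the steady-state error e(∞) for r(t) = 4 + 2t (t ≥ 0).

Factoring s^2 from the denominator leaves a polynomial with constant term 133, so the system is type 2. By superposition:
  • 4: tracked with zero error.
  • 2t: tracked with zero error.
Total e_ss = 0.

0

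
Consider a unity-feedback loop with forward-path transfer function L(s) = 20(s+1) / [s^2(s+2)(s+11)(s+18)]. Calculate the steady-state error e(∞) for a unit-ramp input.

0

System type = 2 (two poles at s=0).
A type-2 system has K_v = ∞, so it tracks a ramp input with zero steady-state error.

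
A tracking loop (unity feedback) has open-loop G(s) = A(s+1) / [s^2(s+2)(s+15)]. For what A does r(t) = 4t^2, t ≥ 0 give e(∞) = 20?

Two free integrators in G(s): this is a type 2 system.
K_a = lim_{s→0} s^2·G(s) = A·1 / (2·15) = (1/30)·A.
e_ss = 8/K_a = 20 ⇒ K_a = 0.4 ⇒ A = 0.4/(1/30) = 12.

12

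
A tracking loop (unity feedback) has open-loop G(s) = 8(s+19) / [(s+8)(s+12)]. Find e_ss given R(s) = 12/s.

144/31

No free integrators in G(s): this is a type 0 system.
K_p = lim_{s→0} G(s) = 8·19 / (8·12) = 19/12.
e_ss = 12/(1 + K_p) = 12/(31/12) = 144/31.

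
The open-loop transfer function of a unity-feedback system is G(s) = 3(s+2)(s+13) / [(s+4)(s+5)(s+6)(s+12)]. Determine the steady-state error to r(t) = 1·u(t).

240/253

The open loop has no poles at the origin → type 0 system.
K_p = lim_{s→0} G(s) = 3·2·13 / (4·5·6·12) = 13/240.
e_ss = 1/(1 + K_p) = 1/(253/240) = 240/253.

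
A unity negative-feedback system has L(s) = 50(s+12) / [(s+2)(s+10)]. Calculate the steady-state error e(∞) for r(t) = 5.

L(s) has no factors of s in the denominator, so the system is type 0.
K_p = lim_{s→0} L(s) = 50·12 / (2·10) = 30.
e_ss = 5/(1 + K_p) = 5/31.

5/31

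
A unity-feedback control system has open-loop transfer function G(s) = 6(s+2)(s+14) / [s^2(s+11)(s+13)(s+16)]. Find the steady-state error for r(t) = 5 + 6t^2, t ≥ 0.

G(s) has two factors of s in the denominator, so the system is type 2. Taking each input component in turn:
  • 5: tracked with zero error.
  • 6t^2: e_ss = 12/K_a with K_a=21/286 → 1144/7.
Total e_ss = 1144/7.

1144/7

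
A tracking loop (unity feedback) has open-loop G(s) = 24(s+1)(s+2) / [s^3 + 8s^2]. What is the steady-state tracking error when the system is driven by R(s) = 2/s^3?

1/3

The denominator has no term below 8s^2 — 2 poles at s=0, type 2.
K_a = lim_{s→0} s^2·G(s) = 24·1·2 / 8 = 6.
r(t) = t^2 gives R(s) = 2/s^3.
e_ss = 2/K_a = 2/6 = 1/3.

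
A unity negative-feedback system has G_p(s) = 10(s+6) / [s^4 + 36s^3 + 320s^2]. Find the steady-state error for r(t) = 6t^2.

The denominator has no term below 320s^2 — 2 poles at s=0, type 2.
K_a = lim_{s→0} s^2·G_p(s) = 10·6 / 320 = 0.1875.
r(t) = 6t^2 gives R(s) = 12/s^3.
e_ss = 12/K_a = 12/0.1875 = 64.

64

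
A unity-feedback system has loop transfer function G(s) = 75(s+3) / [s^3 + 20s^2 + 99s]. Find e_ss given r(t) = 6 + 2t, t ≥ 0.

0.88

The denominator has no term below 99s — 1 pole at s=0, type 1. By superposition:
  • 6: tracked with zero error.
  • 2t: e_ss = 2/K_v with K_v=25/11 → 0.88.
Total e_ss = 0.88.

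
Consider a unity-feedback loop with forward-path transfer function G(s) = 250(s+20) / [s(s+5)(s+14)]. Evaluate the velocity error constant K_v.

500/7

System type = 1 (one pole at s=0).
K_v = lim_{s→0} s·G(s) = 250·20 / (5·14) = 500/7.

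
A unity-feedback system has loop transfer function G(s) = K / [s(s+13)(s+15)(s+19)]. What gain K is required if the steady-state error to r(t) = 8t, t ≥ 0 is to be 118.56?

250

The open loop has one pole at the origin → type 1 system.
K_v = lim_{s→0} s·G(s) = K / (13·15·19) = (1/3705)·K.
e_ss = 8/K_v = 118.56 ⇒ K_v = 50/741 ⇒ K = (50/741)/(1/3705) = 250.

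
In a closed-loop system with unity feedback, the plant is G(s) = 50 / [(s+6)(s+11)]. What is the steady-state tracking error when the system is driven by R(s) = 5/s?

G(s) has no factors of s in the denominator, so the system is type 0.
K_p = lim_{s→0} G(s) = 50 / (6·11) = 25/33.
e_ss = 5/(1 + K_p) = 5/(58/33) = 165/58.

165/58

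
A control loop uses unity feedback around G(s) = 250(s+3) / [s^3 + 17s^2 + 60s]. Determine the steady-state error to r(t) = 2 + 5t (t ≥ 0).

Lowest-order denominator term is 60s, so the open loop has 1 pole at the origin → type 1 system. Treating each term separately:
  • 2: tracked with zero error.
  • 5t: e_ss = 5/K_v with K_v=12.5 → 0.4.
Total e_ss = 0.4.

0.4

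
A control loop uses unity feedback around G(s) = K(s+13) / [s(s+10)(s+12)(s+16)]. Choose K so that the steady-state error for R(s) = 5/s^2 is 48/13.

G(s) has one factor of s in the denominator, so the system is type 1.
K_v = lim_{s→0} s·G(s) = K·13 / (10·12·16) = (13/1920)·K.
e_ss = 5/K_v = 48/13 ⇒ K_v = 65/48 ⇒ K = (65/48)/(13/1920) = 200.

200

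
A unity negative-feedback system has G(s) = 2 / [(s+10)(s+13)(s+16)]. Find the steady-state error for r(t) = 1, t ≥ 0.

System type = 0 (no poles at s=0).
K_p = lim_{s→0} G(s) = 2 / (10·13·16) = 1/1040.
e_ss = 1/(1 + K_p) = 1/(1041/1040) = 1040/1041.

1040/1041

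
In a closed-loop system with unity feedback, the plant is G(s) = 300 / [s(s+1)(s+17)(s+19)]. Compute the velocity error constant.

300/323

System type = 1 (one pole at s=0).
K_v = lim_{s→0} s·G(s) = 300 / (1·17·19) = 300/323.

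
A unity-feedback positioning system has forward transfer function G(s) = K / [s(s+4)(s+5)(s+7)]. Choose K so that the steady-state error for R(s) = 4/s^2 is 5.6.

System type = 1 (one pole at s=0).
K_v = lim_{s→0} s·G(s) = K / (4·5·7) = (1/140)·K.
e_ss = 4/K_v = 5.6 ⇒ K_v = 5/7 ⇒ K = (5/7)/(1/140) = 100.

100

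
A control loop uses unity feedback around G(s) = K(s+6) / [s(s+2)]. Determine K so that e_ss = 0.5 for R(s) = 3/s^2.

2

G(s) has one factor of s in the denominator, so the system is type 1.
K_v = lim_{s→0} s·G(s) = K·6 / (2) = 3·K.
e_ss = 3/K_v = 0.5 ⇒ K_v = 6 ⇒ K = 6/3 = 2.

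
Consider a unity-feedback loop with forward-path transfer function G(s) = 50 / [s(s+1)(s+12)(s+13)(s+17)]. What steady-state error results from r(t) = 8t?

424.32

The open loop has one pole at the origin → type 1 system.
K_v = lim_{s→0} s·G(s) = 50 / (1·12·13·17) = 25/1326.
e_ss = 8/K_v = 8/(25/1326) = 424.32.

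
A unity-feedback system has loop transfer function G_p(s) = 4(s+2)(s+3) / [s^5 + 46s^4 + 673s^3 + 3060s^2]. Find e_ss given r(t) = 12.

Lowest-order denominator term is 3060s^2, so the open loop has 2 poles at the origin → type 2 system.
K_p = ∞ for a type-2 system; e_ss to a step is zero.

0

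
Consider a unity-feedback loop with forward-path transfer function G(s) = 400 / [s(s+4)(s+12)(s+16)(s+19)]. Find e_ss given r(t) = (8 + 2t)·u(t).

72.96

One free integrator in G(s): this is a type 1 system. Taking each input component in turn:
  • 8: tracked with zero error.
  • 2t: e_ss = 2/K_v with K_v=25/912 → 72.96.
Total e_ss = 72.96.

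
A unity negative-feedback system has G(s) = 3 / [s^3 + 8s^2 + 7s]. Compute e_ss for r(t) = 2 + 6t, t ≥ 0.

14

Lowest-order denominator term is 7s, so the open loop has 1 pole at the origin → type 1 system. Treating each term separately:
  • 2: tracked with zero error.
  • 6t: e_ss = 6/K_v with K_v=3/7 → 14.
Total e_ss = 14.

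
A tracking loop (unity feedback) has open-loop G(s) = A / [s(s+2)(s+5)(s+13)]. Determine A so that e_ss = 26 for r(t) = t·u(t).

One free integrator in G(s): this is a type 1 system.
K_v = lim_{s→0} s·G(s) = A / (2·5·13) = (1/130)·A.
e_ss = 1/K_v = 26 ⇒ K_v = 1/26 ⇒ A = (1/26)/(1/130) = 5.

5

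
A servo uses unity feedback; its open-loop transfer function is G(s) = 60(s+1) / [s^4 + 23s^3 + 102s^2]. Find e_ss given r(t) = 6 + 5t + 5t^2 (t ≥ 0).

17

The denominator has no term below 102s^2 — 2 poles at s=0, type 2. Treating each term separately:
  • 6: tracked with zero error.
  • 5t: tracked with zero error.
  • 5t^2: e_ss = 10/K_a with K_a=10/17 → 17.
Total e_ss = 17.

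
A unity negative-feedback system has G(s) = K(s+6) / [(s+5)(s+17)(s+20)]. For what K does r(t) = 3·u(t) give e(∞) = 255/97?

G(s) has no factors of s in the denominator, so the system is type 0.
K_p = lim_{s→0} G(s) = K·6 / (5·17·20) = (3/850)·K.
e_ss = 3/(1 + K_p) = 255/97 ⇒ 1 + (3/850)·K = 97/85 ⇒ K = 40.

40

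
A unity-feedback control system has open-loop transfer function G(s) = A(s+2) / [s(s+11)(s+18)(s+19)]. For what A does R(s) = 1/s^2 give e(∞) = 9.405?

200

G(s) has one factor of s in the denominator, so the system is type 1.
K_v = lim_{s→0} s·G(s) = A·2 / (11·18·19) = (1/1881)·A.
e_ss = 1/K_v = 9.405 ⇒ K_v = 200/1881 ⇒ A = (200/1881)/(1/1881) = 200.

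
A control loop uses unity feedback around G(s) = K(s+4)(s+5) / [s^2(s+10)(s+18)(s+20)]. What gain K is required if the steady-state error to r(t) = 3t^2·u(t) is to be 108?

10

Two free integrators in G(s): this is a type 2 system.
K_a = lim_{s→0} s^2·G(s) = K·4·5 / (10·18·20) = (1/180)·K.
e_ss = 6/K_a = 108 ⇒ K_a = 1/18 ⇒ K = (1/18)/(1/180) = 10.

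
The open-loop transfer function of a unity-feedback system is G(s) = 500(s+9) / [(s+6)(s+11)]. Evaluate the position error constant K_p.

System type = 0 (no poles at s=0).
K_p = lim_{s→0} G(s) = 500·9 / (6·11) = 750/11.

750/11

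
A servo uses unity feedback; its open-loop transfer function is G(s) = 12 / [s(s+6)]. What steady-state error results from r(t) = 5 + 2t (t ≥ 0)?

1

G(s) has one factor of s in the denominator, so the system is type 1. Treating each term separately:
  • 5: tracked with zero error.
  • 2t: e_ss = 2/K_v with K_v=2 → 1.
Total e_ss = 1.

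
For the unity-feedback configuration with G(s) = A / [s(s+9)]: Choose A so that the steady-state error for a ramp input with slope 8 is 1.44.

50

System type = 1 (one pole at s=0).
K_v = lim_{s→0} s·G(s) = A / (9) = (1/9)·A.
e_ss = 8/K_v = 1.44 ⇒ K_v = 50/9 ⇒ A = (50/9)/(1/9) = 50.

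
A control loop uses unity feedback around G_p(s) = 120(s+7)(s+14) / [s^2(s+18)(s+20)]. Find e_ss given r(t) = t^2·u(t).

3/49

System type = 2 (two poles at s=0).
K_a = lim_{s→0} s^2·G_p(s) = 120·7·14 / (18·20) = 98/3.
r(t) = t^2 gives R(s) = 2/s^3.
e_ss = 2/K_a = 2/(98/3) = 3/49.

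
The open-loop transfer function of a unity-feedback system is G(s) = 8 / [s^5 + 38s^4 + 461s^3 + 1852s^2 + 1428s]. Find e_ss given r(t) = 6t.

Lowest-order denominator term is 1428s, so the open loop has 1 pole at the origin → type 1 system.
K_v = lim_{s→0} s·G(s) = 8 / 1428 = 2/357.
e_ss = 6/K_v = 6/(2/357) = 1071.

1071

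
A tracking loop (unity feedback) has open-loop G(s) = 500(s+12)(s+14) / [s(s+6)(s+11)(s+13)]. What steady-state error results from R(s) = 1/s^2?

G(s) has one factor of s in the denominator, so the system is type 1.
K_v = lim_{s→0} s·G(s) = 500·12·14 / (6·11·13) = 14000/143.
e_ss = 1/K_v = 1/(14000/143) = 143/14000.

143/14000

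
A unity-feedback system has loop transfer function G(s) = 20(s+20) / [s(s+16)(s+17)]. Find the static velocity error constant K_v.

25/17

G(s) has one factor of s in the denominator, so the system is type 1.
K_v = lim_{s→0} s·G(s) = 20·20 / (16·17) = 25/17.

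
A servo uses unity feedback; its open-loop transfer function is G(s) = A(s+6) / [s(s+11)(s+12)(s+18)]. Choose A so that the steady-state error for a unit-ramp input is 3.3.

120

The open loop has one pole at the origin → type 1 system.
K_v = lim_{s→0} s·G(s) = A·6 / (11·12·18) = (1/396)·A.
e_ss = 1/K_v = 3.3 ⇒ K_v = 10/33 ⇒ A = (10/33)/(1/396) = 120.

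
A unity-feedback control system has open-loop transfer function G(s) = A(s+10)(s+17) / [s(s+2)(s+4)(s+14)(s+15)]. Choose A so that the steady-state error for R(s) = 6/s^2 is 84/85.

The open loop has one pole at the origin → type 1 system.
K_v = lim_{s→0} s·G(s) = A·10·17 / (2·4·14·15) = (17/168)·A.
e_ss = 6/K_v = 84/85 ⇒ K_v = 85/14 ⇒ A = (85/14)/(17/168) = 60.

60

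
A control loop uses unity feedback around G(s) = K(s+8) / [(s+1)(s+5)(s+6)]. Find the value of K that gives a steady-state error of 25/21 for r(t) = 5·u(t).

12

G(s) has no factors of s in the denominator, so the system is type 0.
K_p = lim_{s→0} G(s) = K·8 / (1·5·6) = (4/15)·K.
e_ss = 5/(1 + K_p) = 25/21 ⇒ 1 + (4/15)·K = 4.2 ⇒ K = 12.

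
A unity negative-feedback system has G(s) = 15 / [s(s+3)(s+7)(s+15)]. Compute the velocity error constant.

System type = 1 (one pole at s=0).
K_v = lim_{s→0} s·G(s) = 15 / (3·7·15) = 1/21.

1/21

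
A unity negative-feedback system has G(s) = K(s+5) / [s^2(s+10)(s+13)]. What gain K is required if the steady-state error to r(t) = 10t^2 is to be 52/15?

G(s) has two factors of s in the denominator, so the system is type 2.
K_a = lim_{s→0} s^2·G(s) = K·5 / (10·13) = (1/26)·K.
e_ss = 20/K_a = 52/15 ⇒ K_a = 75/13 ⇒ K = (75/13)/(1/26) = 150.

150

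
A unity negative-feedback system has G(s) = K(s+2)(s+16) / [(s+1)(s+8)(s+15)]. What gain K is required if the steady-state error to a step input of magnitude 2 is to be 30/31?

4

The open loop has no poles at the origin → type 0 system.
K_p = lim_{s→0} G(s) = K·2·16 / (1·8·15) = (4/15)·K.
e_ss = 2/(1 + K_p) = 30/31 ⇒ 1 + (4/15)·K = 31/15 ⇒ K = 4.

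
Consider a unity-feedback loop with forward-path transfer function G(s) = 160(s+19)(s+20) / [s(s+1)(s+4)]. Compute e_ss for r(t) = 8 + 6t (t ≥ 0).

3/7600

G(s) has one factor of s in the denominator, so the system is type 1. By superposition:
  • 8: tracked with zero error.
  • 6t: e_ss = 6/K_v with K_v=15200 → 3/7600.
Total e_ss = 3/7600.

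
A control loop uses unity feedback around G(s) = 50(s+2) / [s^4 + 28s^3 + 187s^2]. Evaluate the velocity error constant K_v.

infinity

K_v = lim_{s→0} s·G(s); with 2 poles at the origin the limit diverges, so K_v = ∞.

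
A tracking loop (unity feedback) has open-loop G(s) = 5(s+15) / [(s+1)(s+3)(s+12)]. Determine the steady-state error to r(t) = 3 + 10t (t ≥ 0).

infinity

G(s) has no factors of s in the denominator, so the system is type 0. Treating each term separately:
  • 3: e_ss = 3/(1+K_p) with K_p=25/12 → 36/37.
  • 10t: a type-0 system cannot track it, e_ss → ∞.
The unbounded component dominates.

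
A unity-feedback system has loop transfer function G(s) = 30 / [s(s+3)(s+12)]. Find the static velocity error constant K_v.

G(s) has one factor of s in the denominator, so the system is type 1.
K_v = lim_{s→0} s·G(s) = 30 / (3·12) = 5/6.

5/6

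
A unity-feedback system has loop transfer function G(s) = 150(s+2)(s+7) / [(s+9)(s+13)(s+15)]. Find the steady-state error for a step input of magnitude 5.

No free integrators in G(s): this is a type 0 system.
K_p = lim_{s→0} G(s) = 150·2·7 / (9·13·15) = 140/117.
e_ss = 5/(1 + K_p) = 5/(257/117) = 585/257.

585/257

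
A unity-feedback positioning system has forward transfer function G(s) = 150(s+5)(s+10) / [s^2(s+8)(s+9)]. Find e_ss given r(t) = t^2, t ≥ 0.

G(s) has two factors of s in the denominator, so the system is type 2.
K_a = lim_{s→0} s^2·G(s) = 150·5·10 / (8·9) = 625/6.
r(t) = t^2 gives R(s) = 2/s^3.
e_ss = 2/K_a = 2/(625/6) = 0.0192.

0.0192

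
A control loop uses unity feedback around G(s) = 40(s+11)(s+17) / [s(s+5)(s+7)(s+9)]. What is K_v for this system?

G(s) has one factor of s in the denominator, so the system is type 1.
K_v = lim_{s→0} s·G(s) = 40·11·17 / (5·7·9) = 1496/63.

1496/63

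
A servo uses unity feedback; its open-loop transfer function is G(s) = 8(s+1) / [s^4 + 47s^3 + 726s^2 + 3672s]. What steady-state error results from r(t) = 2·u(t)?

Factoring s from the denominator leaves a polynomial with constant term 3672, so the system is type 1.
K_p = ∞ for a type-1 system; e_ss to a step is zero.

0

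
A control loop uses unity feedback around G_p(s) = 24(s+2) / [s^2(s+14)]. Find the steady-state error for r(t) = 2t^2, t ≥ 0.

7/6

The open loop has two poles at the origin → type 2 system.
K_a = lim_{s→0} s^2·G_p(s) = 24·2 / (14) = 24/7.
r(t) = 2t^2 gives R(s) = 4/s^3.
e_ss = 4/K_a = 4/(24/7) = 7/6.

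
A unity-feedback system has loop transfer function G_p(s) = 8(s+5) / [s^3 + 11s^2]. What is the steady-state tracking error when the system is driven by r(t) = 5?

0

Lowest-order denominator term is 11s^2, so the open loop has 2 poles at the origin → type 2 system.
A type-2 system has K_p = ∞, so it tracks a step input with zero steady-state error.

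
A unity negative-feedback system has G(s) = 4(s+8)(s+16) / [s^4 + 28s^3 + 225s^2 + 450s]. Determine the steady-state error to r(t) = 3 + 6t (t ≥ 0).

675/128

Factoring s from the denominator leaves a polynomial with constant term 450, so the system is type 1. Taking each input component in turn:
  • 3: tracked with zero error.
  • 6t: e_ss = 6/K_v with K_v=256/225 → 675/128.
Total e_ss = 675/128.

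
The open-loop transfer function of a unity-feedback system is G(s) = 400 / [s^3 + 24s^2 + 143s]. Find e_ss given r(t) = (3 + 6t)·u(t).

Factoring s from the denominator leaves a polynomial with constant term 143, so the system is type 1. By superposition:
  • 3: tracked with zero error.
  • 6t: e_ss = 6/K_v with K_v=400/143 → 2.145.
Total e_ss = 2.145.

2.145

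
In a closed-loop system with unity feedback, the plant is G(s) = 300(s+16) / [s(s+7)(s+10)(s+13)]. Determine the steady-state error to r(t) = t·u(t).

91/480

The open loop has one pole at the origin → type 1 system.
K_v = lim_{s→0} s·G(s) = 300·16 / (7·10·13) = 480/91.
e_ss = 1/K_v = 1/(480/91) = 91/480.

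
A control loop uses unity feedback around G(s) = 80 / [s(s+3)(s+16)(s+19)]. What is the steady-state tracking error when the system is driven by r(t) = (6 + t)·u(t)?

11.4

One free integrator in G(s): this is a type 1 system. Taking each input component in turn:
  • 6: tracked with zero error.
  • t: e_ss = 1/K_v with K_v=5/57 → 11.4.
Total e_ss = 11.4.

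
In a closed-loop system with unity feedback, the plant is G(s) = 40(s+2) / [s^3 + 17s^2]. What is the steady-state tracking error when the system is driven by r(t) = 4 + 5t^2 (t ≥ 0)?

The denominator has no term below 17s^2 — 2 poles at s=0, type 2. Taking each input component in turn:
  • 4: tracked with zero error.
  • 5t^2: e_ss = 10/K_a with K_a=80/17 → 2.125.
Total e_ss = 2.125.

2.125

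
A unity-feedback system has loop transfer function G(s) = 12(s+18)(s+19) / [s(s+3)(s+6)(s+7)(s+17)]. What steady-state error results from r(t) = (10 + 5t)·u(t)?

595/228

G(s) has one factor of s in the denominator, so the system is type 1. Taking each input component in turn:
  • 10: tracked with zero error.
  • 5t: e_ss = 5/K_v with K_v=228/119 → 595/228.
Total e_ss = 595/228.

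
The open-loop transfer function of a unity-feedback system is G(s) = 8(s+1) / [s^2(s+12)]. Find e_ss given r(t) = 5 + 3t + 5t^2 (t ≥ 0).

15

The open loop has two poles at the origin → type 2 system. By superposition:
  • 5: tracked with zero error.
  • 3t: tracked with zero error.
  • 5t^2: e_ss = 10/K_a with K_a=2/3 → 15.
Total e_ss = 15.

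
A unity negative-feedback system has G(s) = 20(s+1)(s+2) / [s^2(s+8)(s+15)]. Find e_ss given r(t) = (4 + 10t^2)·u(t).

G(s) has two factors of s in the denominator, so the system is type 2. Taking each input component in turn:
  • 4: tracked with zero error.
  • 10t^2: e_ss = 20/K_a with K_a=1/3 → 60.
Total e_ss = 60.

60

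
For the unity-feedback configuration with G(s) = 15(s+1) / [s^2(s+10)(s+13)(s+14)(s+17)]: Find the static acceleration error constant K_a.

G(s) has two factors of s in the denominator, so the system is type 2.
K_a = lim_{s→0} s^2·G(s) = 15·1 / (10·13·14·17) = 3/6188.

3/6188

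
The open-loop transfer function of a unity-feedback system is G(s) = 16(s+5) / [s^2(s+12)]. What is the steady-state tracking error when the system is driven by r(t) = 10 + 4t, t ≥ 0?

G(s) has two factors of s in the denominator, so the system is type 2. By superposition:
  • 10: tracked with zero error.
  • 4t: tracked with zero error.
Total e_ss = 0.

0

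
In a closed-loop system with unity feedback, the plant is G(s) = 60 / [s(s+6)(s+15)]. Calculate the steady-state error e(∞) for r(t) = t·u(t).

One free integrator in G(s): this is a type 1 system.
K_v = lim_{s→0} s·G(s) = 60 / (6·15) = 2/3.
e_ss = 1/K_v = 1/(2/3) = 1.5.

1.5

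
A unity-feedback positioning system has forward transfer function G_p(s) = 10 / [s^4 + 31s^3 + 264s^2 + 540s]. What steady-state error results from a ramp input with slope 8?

Factoring s from the denominator leaves a polynomial with constant term 540, so the system is type 1.
K_v = lim_{s→0} s·G_p(s) = 10 / 540 = 1/54.
e_ss = 8/K_v = 8/(1/54) = 432.

432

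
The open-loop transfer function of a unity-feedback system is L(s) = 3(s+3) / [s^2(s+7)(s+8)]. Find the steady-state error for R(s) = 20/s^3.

Two free integrators in L(s): this is a type 2 system.
K_a = lim_{s→0} s^2·L(s) = 3·3 / (7·8) = 9/56.
r(t) = 10t^2 gives R(s) = 20/s^3.
e_ss = 20/K_a = 20/(9/56) = 1120/9.

1120/9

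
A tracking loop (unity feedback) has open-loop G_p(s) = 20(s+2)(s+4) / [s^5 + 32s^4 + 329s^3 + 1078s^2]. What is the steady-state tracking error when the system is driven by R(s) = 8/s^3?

53.9

The denominator has no term below 1078s^2 — 2 poles at s=0, type 2.
K_a = lim_{s→0} s^2·G_p(s) = 20·2·4 / 1078 = 80/539.
r(t) = 4t^2 gives R(s) = 8/s^3.
e_ss = 8/K_a = 8/(80/539) = 53.9.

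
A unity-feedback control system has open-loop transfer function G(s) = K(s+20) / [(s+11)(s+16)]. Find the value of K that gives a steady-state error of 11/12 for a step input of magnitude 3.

No free integrators in G(s): this is a type 0 system.
K_p = lim_{s→0} G(s) = K·20 / (11·16) = (5/44)·K.
e_ss = 3/(1 + K_p) = 11/12 ⇒ 1 + (5/44)·K = 36/11 ⇒ K = 20.

20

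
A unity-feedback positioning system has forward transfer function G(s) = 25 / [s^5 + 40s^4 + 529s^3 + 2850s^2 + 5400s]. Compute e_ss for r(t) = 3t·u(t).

Factoring s from the denominator leaves a polynomial with constant term 5400, so the system is type 1.
K_v = lim_{s→0} s·G(s) = 25 / 5400 = 1/216.
e_ss = 3/K_v = 3/(1/216) = 648.

648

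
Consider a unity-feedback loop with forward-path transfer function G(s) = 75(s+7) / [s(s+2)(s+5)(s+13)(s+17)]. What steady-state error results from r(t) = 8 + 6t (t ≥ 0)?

884/35

One free integrator in G(s): this is a type 1 system. By superposition:
  • 8: tracked with zero error.
  • 6t: e_ss = 6/K_v with K_v=105/442 → 884/35.
Total e_ss = 884/35.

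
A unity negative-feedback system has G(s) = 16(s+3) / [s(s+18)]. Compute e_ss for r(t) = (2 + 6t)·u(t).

2.25

The open loop has one pole at the origin → type 1 system. Taking each input component in turn:
  • 2: tracked with zero error.
  • 6t: e_ss = 6/K_v with K_v=8/3 → 2.25.
Total e_ss = 2.25.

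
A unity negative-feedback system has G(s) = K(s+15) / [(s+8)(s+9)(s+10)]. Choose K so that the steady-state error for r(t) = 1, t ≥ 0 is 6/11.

40

No free integrators in G(s): this is a type 0 system.
K_p = lim_{s→0} G(s) = K·15 / (8·9·10) = (1/48)·K.
e_ss = 1/(1 + K_p) = 6/11 ⇒ 1 + (1/48)·K = 11/6 ⇒ K = 40.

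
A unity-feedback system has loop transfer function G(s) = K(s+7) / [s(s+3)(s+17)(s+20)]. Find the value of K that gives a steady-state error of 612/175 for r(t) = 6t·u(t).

System type = 1 (one pole at s=0).
K_v = lim_{s→0} s·G(s) = K·7 / (3·17·20) = (7/1020)·K.
e_ss = 6/K_v = 612/175 ⇒ K_v = 175/102 ⇒ K = (175/102)/(7/1020) = 250.

250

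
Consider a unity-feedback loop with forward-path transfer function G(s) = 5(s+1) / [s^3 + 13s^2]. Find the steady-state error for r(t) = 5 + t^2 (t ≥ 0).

Lowest-order denominator term is 13s^2, so the open loop has 2 poles at the origin → type 2 system. Treating each term separately:
  • 5: tracked with zero error.
  • t^2: e_ss = 2/K_a with K_a=5/13 → 5.2.
Total e_ss = 5.2.

5.2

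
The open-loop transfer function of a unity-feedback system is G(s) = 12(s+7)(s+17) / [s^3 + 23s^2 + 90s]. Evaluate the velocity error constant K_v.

238/15

The denominator has no term below 90s — 1 pole at s=0, type 1.
K_v = lim_{s→0} s·G(s) = 12·7·17 / 90 = 238/15.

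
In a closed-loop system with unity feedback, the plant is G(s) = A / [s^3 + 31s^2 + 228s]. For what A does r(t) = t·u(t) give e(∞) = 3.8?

The denominator has no term below 228s — 1 pole at s=0, type 1.
K_v = lim_{s→0} s·G(s) = A / 228 = (1/228)·A.
e_ss = 1/K_v = 3.8 ⇒ K_v = 5/19 ⇒ A = (5/19)/(1/228) = 60.

60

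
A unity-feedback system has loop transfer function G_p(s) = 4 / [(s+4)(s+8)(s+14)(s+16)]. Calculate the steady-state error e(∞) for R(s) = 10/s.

The open loop has no poles at the origin → type 0 system.
K_p = lim_{s→0} G_p(s) = 4 / (4·8·14·16) = 1/1792.
e_ss = 10/(1 + K_p) = 10/(1793/1792) = 17920/1793.

17920/1793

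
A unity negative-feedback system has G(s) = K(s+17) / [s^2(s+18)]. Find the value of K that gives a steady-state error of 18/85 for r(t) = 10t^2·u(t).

System type = 2 (two poles at s=0).
K_a = lim_{s→0} s^2·G(s) = K·17 / (18) = (17/18)·K.
e_ss = 20/K_a = 18/85 ⇒ K_a = 850/9 ⇒ K = (850/9)/(17/18) = 100.

100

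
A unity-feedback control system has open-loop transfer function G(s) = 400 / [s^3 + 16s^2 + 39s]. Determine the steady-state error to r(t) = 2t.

0.195

Lowest-order denominator term is 39s, so the open loop has 1 pole at the origin → type 1 system.
K_v = lim_{s→0} s·G(s) = 400 / 39 = 400/39.
e_ss = 2/K_v = 2/(400/39) = 0.195.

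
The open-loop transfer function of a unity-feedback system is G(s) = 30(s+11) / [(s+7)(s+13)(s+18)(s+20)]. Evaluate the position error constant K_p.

No free integrators in G(s): this is a type 0 system.
K_p = lim_{s→0} G(s) = 30·11 / (7·13·18·20) = 11/1092.

11/1092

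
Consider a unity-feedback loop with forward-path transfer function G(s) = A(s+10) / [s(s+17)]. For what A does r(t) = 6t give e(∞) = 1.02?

G(s) has one factor of s in the denominator, so the system is type 1.
K_v = lim_{s→0} s·G(s) = A·10 / (17) = (10/17)·A.
e_ss = 6/K_v = 1.02 ⇒ K_v = 100/17 ⇒ A = (100/17)/(10/17) = 10.

10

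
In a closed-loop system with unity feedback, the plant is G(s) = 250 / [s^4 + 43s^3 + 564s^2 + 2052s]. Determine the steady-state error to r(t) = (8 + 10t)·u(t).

82.08

Factoring s from the denominator leaves a polynomial with constant term 2052, so the system is type 1. By superposition:
  • 8: tracked with zero error.
  • 10t: e_ss = 10/K_v with K_v=125/1026 → 82.08.
Total e_ss = 82.08.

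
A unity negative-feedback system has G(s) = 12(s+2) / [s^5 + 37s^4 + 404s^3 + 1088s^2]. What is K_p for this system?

K_p = lim_{s→0} G(s); with 2 poles at the origin the limit diverges, so K_p = ∞.

infinity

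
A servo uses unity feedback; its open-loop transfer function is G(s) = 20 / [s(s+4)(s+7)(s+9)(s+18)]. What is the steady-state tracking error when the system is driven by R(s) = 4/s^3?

The open loop has one pole at the origin → type 1 system.
K_a = lim_{s→0} s^2·G(s) = 0; the steady-state error to this parabolic input grows without bound.

infinity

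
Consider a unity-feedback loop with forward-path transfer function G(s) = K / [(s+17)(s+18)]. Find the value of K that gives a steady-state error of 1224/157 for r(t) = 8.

The open loop has no poles at the origin → type 0 system.
K_p = lim_{s→0} G(s) = K / (17·18) = (1/306)·K.
e_ss = 8/(1 + K_p) = 1224/157 ⇒ 1 + (1/306)·K = 157/153 ⇒ K = 8.

8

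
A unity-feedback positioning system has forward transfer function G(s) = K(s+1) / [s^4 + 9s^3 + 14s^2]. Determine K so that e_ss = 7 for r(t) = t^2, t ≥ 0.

Lowest-order denominator term is 14s^2, so the open loop has 2 poles at the origin → type 2 system.
K_a = lim_{s→0} s^2·G(s) = K·1 / 14 = (1/14)·K.
e_ss = 2/K_a = 7 ⇒ K_a = 2/7 ⇒ K = (2/7)/(1/14) = 4.

4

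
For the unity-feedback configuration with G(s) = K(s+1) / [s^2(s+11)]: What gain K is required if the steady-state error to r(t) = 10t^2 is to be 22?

10

System type = 2 (two poles at s=0).
K_a = lim_{s→0} s^2·G(s) = K·1 / (11) = (1/11)·K.
e_ss = 20/K_a = 22 ⇒ K_a = 10/11 ⇒ K = (10/11)/(1/11) = 10.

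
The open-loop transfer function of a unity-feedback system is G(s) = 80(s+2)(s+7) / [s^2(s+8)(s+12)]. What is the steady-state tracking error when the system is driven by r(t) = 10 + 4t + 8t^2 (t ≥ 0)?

48/35

The open loop has two poles at the origin → type 2 system. Taking each input component in turn:
  • 10: tracked with zero error.
  • 4t: tracked with zero error.
  • 8t^2: e_ss = 16/K_a with K_a=35/3 → 48/35.
Total e_ss = 48/35.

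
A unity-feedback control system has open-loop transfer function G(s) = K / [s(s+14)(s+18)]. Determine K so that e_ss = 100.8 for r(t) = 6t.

15

System type = 1 (one pole at s=0).
K_v = lim_{s→0} s·G(s) = K / (14·18) = (1/252)·K.
e_ss = 6/K_v = 100.8 ⇒ K_v = 5/84 ⇒ K = (5/84)/(1/252) = 15.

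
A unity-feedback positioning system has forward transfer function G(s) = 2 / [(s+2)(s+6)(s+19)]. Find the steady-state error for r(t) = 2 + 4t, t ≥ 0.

G(s) has no factors of s in the denominator, so the system is type 0. Taking each input component in turn:
  • 2: e_ss = 2/(1+K_p) with K_p=1/114 → 228/115.
  • 4t: a type-0 system cannot track it, e_ss → ∞.
The unbounded component dominates.

infinity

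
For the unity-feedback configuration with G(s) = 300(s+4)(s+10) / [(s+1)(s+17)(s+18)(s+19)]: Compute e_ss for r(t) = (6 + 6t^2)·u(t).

No free integrators in G(s): this is a type 0 system. Treating each term separately:
  • 6: e_ss = 6/(1+K_p) with K_p=2000/969 → 5814/2969.
  • 6t^2: a type-0 system cannot track it, e_ss → ∞.
The unbounded component dominates.

infinity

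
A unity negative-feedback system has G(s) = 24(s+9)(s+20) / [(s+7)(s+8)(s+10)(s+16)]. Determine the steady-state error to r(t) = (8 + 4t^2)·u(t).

No free integrators in G(s): this is a type 0 system. Treating each term separately:
  • 8: e_ss = 8/(1+K_p) with K_p=27/56 → 448/83.
  • 4t^2: a type-0 system cannot track it, e_ss → ∞.
The unbounded component dominates.

infinity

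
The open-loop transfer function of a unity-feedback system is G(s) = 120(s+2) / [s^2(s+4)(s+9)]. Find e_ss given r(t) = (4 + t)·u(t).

G(s) has two factors of s in the denominator, so the system is type 2. Taking each input component in turn:
  • 4: tracked with zero error.
  • t: tracked with zero error.
Total e_ss = 0.

0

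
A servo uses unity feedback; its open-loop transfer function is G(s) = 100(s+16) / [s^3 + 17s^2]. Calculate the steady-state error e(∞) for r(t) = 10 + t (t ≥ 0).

The denominator has no term below 17s^2 — 2 poles at s=0, type 2. Treating each term separately:
  • 10: tracked with zero error.
  • t: tracked with zero error.
Total e_ss = 0.

0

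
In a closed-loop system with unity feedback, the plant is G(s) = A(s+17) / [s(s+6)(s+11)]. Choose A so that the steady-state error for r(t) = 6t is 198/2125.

System type = 1 (one pole at s=0).
K_v = lim_{s→0} s·G(s) = A·17 / (6·11) = (17/66)·A.
e_ss = 6/K_v = 198/2125 ⇒ K_v = 2125/33 ⇒ A = (2125/33)/(17/66) = 250.

250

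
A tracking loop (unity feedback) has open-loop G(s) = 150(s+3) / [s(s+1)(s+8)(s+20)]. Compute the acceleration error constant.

0

One free integrator in G(s): this is a type 1 system.
K_a = lim_{s→0} s^2·G(s) = 0 (the extra factor of s kills the finite limit).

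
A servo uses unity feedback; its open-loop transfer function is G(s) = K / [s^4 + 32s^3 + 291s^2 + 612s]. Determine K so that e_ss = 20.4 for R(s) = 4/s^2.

120

The denominator has no term below 612s — 1 pole at s=0, type 1.
K_v = lim_{s→0} s·G(s) = K / 612 = (1/612)·K.
e_ss = 4/K_v = 20.4 ⇒ K_v = 10/51 ⇒ K = (10/51)/(1/612) = 120.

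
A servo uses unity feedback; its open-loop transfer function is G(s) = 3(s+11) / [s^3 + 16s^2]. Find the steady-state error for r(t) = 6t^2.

64/11

The denominator has no term below 16s^2 — 2 poles at s=0, type 2.
K_a = lim_{s→0} s^2·G(s) = 3·11 / 16 = 2.0625.
r(t) = 6t^2 gives R(s) = 12/s^3.
e_ss = 12/K_a = 12/2.0625 = 64/11.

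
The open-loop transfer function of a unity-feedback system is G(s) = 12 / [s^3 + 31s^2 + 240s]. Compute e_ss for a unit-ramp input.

The denominator has no term below 240s — 1 pole at s=0, type 1.
K_v = lim_{s→0} s·G(s) = 12 / 240 = 0.05.
e_ss = 1/K_v = 1/0.05 = 20.

20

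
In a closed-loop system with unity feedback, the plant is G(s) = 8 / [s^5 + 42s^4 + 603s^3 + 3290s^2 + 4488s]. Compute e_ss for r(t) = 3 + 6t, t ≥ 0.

3366

Factoring s from the denominator leaves a polynomial with constant term 4488, so the system is type 1. Treating each term separately:
  • 3: tracked with zero error.
  • 6t: e_ss = 6/K_v with K_v=1/561 → 3366.
Total e_ss = 3366.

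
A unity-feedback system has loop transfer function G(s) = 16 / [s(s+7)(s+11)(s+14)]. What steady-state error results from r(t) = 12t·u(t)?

G(s) has one factor of s in the denominator, so the system is type 1.
K_v = lim_{s→0} s·G(s) = 16 / (7·11·14) = 8/539.
e_ss = 12/K_v = 12/(8/539) = 808.5.

808.5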